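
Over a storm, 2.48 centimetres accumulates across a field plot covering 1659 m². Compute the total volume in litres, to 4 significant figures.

Depth: 2.48 cm × 10 = 24.8 mm.
1 mm over 1 m² is 1 L, so volume = 24.8 × 1659 = 41143.2 L ≈ 41140 L.

41140 litres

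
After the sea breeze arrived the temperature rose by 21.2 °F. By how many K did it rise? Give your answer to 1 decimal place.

A change of 1 °C equals a change of 1.8 °F: ΔK = 21.2 × 0.5556 = 11.8 K.

11.8 K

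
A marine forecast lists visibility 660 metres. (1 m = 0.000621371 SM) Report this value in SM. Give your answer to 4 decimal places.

0.4101 SM

1 m = 0.000621371 SM, so 660 × 0.000621371 = 0.4101 SM.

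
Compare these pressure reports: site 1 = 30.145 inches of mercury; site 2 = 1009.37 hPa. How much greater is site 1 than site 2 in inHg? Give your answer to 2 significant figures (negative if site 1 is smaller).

site 2: 1009.37 hPa = 29.8067 inHg.
Difference: 30.1450 − 29.8067 = 0.34 inHg.

0.34 inHg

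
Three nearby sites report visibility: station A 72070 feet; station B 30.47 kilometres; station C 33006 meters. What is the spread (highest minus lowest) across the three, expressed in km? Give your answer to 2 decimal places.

station A: 72070 ft = 21.9669 km.
station C: 33006 m = 33.0060 km.
Spread: 33.0060 − 21.9669 = 11.04 km.

11.04 km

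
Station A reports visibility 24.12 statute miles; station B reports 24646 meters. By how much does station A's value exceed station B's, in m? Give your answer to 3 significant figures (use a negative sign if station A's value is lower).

station A: 24.12 SM = 38817.38 m.
Difference: 38817.38 − 24646.00 = 14200 m.

14200 m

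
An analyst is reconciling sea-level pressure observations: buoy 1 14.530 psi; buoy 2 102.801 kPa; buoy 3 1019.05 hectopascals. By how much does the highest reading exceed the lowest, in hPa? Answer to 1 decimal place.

26.2 hPa

buoy 1: 14.530 psi = 1001.808 hPa.
buoy 2: 102.801 kPa = 1028.010 hPa.
Spread: 1028.010 − 1001.808 = 26.2 hPa.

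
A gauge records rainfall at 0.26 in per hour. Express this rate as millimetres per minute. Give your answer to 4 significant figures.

0.26 in/hour × 25.4 mm/in × 0.0166667 hour/minute = 0.1101 mm/minute.

0.1101 mm/minute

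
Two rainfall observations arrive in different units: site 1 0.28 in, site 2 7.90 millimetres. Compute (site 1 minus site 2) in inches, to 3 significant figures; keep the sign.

-0.0310 in

site 2: 7.90 mm = 0.311024 in.
Difference: 0.280000 − 0.311024 = -0.0310 in.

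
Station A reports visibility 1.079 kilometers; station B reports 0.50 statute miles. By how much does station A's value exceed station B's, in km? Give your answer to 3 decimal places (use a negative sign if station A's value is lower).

station B: 0.50 SM = 0.80467 km.
Difference: 1.07900 − 0.80467 = 0.274 km.

0.274 km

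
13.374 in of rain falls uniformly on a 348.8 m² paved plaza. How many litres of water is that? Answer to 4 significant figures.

Depth: 13.374 in × 25.4 = 339.6996 mm.
1 mm over 1 m² is 1 L, so volume = 339.6996 × 348.8 = 118487.22 L ≈ 118500 L.

118500 litres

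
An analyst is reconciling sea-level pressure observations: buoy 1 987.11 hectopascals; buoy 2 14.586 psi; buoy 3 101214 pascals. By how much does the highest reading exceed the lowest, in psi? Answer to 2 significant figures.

buoy 1: 987.11 hPa = 14.3168 psi.
buoy 3: 101214 Pa = 14.6798 psi.
Spread: 14.6798 − 14.3168 = 0.36 psi.

0.36 psi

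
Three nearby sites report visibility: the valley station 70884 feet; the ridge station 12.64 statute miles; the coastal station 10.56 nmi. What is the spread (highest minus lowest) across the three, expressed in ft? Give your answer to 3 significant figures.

6720 ft

the ridge station: 12.64 SM = 66739.20 ft.
the coastal station: 10.56 nmi = 64163.78 ft.
Spread: 70884.00 − 64163.78 = 6720 ft.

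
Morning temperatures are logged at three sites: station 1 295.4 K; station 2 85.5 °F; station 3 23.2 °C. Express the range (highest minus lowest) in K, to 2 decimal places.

7.47 K

station 1: 295.4 K = 22.250 °C.
station 2: 85.5 °F = 29.722 °C.
Spread: 29.722 − 22.250 = 7.472 °C.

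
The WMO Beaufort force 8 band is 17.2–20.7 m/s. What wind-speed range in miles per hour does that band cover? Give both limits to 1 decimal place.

17.2–20.7 m/s × 2.237 = 38.5–46.3 mph.

38.5 to 46.3 mph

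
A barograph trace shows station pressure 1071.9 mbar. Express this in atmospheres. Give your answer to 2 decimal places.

1 mb = 0.000986923 atm, so 1071.9 × 0.000986923 = 1.06 atm.

1.06 atm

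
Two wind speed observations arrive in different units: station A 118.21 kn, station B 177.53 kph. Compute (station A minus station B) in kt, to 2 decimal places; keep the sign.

22.35 kt

station B: 177.53 km/h = 95.8585 kt.
Difference: 118.2100 − 95.8585 = 22.35 kt.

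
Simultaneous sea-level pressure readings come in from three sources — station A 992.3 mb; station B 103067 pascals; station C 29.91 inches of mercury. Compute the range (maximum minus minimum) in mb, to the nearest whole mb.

38 mb

station B: 103067 Pa = 1030.67 mb.
station C: 29.91 inHg = 1012.87 mb.
Spread: 1030.67 − 992.30 = 38 mb.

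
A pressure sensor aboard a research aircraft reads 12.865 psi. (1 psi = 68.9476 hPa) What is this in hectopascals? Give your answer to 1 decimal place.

887.0 hPa

1 psi = 68.9476 hPa, so 12.865 × 68.9476 = 887.0 hPa.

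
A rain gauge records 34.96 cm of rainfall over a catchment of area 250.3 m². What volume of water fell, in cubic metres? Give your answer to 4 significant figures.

Depth: 34.96 cm × 10 = 349.6 mm.
1 mm over 1 m² is 1 L, so volume = 349.6 × 250.3 = 87504.88 L = 87.50 m³.

87.50 cubic metres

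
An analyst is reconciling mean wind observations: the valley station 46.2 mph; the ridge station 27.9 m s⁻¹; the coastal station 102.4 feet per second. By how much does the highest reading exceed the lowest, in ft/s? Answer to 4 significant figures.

the valley station: 46.2 mph = 67.7600 ft/s.
the ridge station: 27.9 m/s = 91.5354 ft/s.
Spread: 102.4000 − 67.7600 = 34.64 ft/s.

34.64 ft/s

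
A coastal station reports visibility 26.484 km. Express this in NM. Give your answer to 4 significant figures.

14.30 nmi

1 km = 0.539957 nmi, so 26.484 × 0.539957 = 14.30 nmi.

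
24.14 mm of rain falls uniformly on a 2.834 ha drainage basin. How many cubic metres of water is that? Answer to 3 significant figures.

684 cubic metres

Area: 2.834 ha = 28340 m².
1 mm over 1 m² is 1 L, so volume = 24.14 × 28340 = 684127.6 L = 684 m³.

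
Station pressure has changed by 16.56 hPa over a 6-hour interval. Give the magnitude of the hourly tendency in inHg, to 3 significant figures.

16.56 hPa / 6 h × 0.02953 inHg/hPa = 0.0815 inHg/h.

0.0815 inHg per hour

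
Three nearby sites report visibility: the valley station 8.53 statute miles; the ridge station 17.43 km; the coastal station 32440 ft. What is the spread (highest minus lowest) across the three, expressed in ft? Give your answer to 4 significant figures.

24750 ft

the valley station: 8.53 SM = 45038.40 ft.
the ridge station: 17.43 km = 57185.04 ft.
Spread: 57185.04 − 32440.00 = 24750 ft.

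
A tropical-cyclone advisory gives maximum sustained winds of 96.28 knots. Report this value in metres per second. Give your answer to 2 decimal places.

49.53 m/s

1 kt = 0.514444 m/s, so 96.28 × 0.514444 = 49.53 m/s.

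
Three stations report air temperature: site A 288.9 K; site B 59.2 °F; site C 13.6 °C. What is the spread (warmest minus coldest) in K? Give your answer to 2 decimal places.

2.15 K

site A: 288.9 K = 15.750 °C.
site B: 59.2 °F = 15.111 °C.
Spread: 15.750 − 13.600 = 2.150 °C.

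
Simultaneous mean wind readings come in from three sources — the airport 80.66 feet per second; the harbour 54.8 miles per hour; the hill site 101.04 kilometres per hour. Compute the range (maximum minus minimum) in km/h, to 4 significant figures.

the airport: 80.66 ft/s = 88.5066 km/h.
the harbour: 54.8 mph = 88.1921 km/h.
Spread: 101.0400 − 88.1921 = 12.85 km/h.

12.85 km/h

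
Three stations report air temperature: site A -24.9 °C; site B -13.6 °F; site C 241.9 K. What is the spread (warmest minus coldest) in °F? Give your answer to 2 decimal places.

site B: -13.6 °F = -25.333 °C.
site C: 241.9 K = -31.250 °C.
Spread: (-24.900) − (-31.250) = 6.350 °C = 11.43 °F.

11.43 °F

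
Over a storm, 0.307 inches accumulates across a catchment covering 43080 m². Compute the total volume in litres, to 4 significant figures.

Depth: 0.307 in × 25.4 = 7.7978 mm.
1 mm over 1 m² is 1 L, so volume = 7.7978 × 43080 = 335929.22 L ≈ 335900 L.

335900 litres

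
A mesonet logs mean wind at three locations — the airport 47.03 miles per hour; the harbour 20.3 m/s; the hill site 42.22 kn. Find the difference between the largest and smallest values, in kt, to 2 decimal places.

2.76 kt

the airport: 47.03 mph = 40.8680 kt.
the harbour: 20.3 m/s = 39.4600 kt.
Spread: 42.2200 − 39.4600 = 2.76 kt.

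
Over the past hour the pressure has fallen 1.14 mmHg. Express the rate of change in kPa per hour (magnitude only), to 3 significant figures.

1.14 mmHg / 1 h × 0.133322 kPa/mmHg = 0.152 kPa/h.

0.152 kPa per hour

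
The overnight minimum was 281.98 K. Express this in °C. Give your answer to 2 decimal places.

8.83 °C

°C = 281.98 − 273.15 = 8.83 °C.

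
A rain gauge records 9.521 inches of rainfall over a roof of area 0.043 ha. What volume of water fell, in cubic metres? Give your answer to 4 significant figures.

104.0 cubic metres

Depth: 9.521 in × 25.4 = 241.8334 mm.
Area: 0.043 ha = 430 m².
1 mm over 1 m² is 1 L, so volume = 241.8334 × 430 = 103988.36 L = 104.0 m³.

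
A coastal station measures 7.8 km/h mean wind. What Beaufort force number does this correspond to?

7.8 km/h = 2.2 m/s, which is Beaufort 2 (light breeze, 1.6–3.3 m/s).

Beaufort force 2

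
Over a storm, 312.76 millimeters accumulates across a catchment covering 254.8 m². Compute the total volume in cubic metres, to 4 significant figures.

1 mm over 1 m² is 1 L, so volume = 312.76 × 254.8 = 79691.248 L = 79.69 m³.

79.69 cubic metres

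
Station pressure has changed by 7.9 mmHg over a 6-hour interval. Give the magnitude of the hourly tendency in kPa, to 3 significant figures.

0.176 kPa per hour

7.9 mmHg / 6 h × 0.133322 kPa/mmHg = 0.176 kPa/h.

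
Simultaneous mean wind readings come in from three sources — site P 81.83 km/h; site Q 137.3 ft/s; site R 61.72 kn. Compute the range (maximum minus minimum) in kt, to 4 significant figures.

site P: 81.83 km/h = 44.1847 kt.
site Q: 137.3 ft/s = 81.3480 kt.
Spread: 81.3480 − 44.1847 = 37.16 kt.

37.16 kt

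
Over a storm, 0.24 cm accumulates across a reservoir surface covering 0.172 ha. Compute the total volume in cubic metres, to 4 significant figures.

Depth: 0.24 cm × 10 = 2.4 mm.
Area: 0.172 ha = 1720 m².
1 mm over 1 m² is 1 L, so volume = 2.4 × 1720 = 4128 L = 4.128 m³.

4.128 cubic metres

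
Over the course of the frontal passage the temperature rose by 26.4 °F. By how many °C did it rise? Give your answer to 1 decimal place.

Converting a difference, only the 9/5 scale factor applies: Δ°C = 26.4 × 0.5556 = 14.7 °C.

14.7 °C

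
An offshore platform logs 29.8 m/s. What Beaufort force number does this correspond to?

Beaufort force 11

29.8 m/s lies in the Beaufort 11 band (violent storm, 28.5–32.6 m/s).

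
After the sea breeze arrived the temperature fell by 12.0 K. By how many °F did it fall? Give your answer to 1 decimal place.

21.6 °F

Converting a difference, only the 9/5 scale factor applies: Δ°F = 12.0 × 1.8 = 21.6 °F.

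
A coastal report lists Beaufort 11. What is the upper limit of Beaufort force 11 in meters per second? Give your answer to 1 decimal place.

Beaufort 11 (violent storm) spans 28.5–32.6 m/s.

32.6 m/s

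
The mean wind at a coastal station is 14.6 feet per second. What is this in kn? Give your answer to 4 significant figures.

1 ft/s = 0.592484 kt, so 14.6 × 0.592484 = 8.650 kt.

8.650 kt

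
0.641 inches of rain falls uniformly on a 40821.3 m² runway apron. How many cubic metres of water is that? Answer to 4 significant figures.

Depth: 0.641 in × 25.4 = 16.2814 mm.
1 mm over 1 m² is 1 L, so volume = 16.2814 × 40821.3 = 664627.91 L = 664.6 m³.

664.6 cubic metres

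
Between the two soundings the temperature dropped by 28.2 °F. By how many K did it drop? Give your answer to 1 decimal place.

A change of 1 °C equals a change of 1.8 °F: ΔK = 28.2 × 0.5556 = 15.7 K.

15.7 K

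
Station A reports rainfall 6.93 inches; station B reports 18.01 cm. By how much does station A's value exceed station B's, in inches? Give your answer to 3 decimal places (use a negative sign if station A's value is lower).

-0.161 in

station B: 18.01 cm = 7.09055 in.
Difference: 6.93000 − 7.09055 = -0.161 in.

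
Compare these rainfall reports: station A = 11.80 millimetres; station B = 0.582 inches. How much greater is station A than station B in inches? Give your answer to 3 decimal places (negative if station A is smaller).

station A: 11.80 mm = 0.46457 in.
Difference: 0.46457 − 0.58200 = -0.117 in.

-0.117 in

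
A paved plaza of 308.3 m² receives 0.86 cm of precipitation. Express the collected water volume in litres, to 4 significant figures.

2651 litres

Depth: 0.86 cm × 10 = 8.6 mm.
1 mm over 1 m² is 1 L, so volume = 8.6 × 308.3 = 2651.38 L ≈ 2651 L.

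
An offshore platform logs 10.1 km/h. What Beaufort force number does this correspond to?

Beaufort force 2

10.1 km/h = 2.8 m/s, which is Beaufort 2 (light breeze, 1.6–3.3 m/s).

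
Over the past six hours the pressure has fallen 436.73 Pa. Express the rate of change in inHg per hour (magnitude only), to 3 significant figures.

0.0215 inHg per hour

436.73 Pa / 6 h × 0.0002953 inHg/Pa = 0.0215 inHg/h.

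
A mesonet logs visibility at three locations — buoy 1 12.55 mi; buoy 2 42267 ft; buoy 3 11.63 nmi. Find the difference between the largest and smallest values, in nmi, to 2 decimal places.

4.67 nmi

buoy 1: 12.55 SM = 10.9057 nmi.
buoy 2: 42267 ft = 6.9563 nmi.
Spread: 11.6300 − 6.9563 = 4.67 nmi.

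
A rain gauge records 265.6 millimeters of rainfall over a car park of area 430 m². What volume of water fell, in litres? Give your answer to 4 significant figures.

114200 litres

1 mm over 1 m² is 1 L, so volume = 265.6 × 430 = 114208 L ≈ 114200 L.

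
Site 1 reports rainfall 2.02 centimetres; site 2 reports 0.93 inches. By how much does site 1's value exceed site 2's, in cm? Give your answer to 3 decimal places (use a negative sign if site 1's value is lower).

-0.342 cm

site 2: 0.93 in = 2.36220 cm.
Difference: 2.02000 − 2.36220 = -0.342 cm.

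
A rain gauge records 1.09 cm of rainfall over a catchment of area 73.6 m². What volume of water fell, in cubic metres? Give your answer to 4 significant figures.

0.8022 cubic metres

Depth: 1.09 cm × 10 = 10.9 mm.
1 mm over 1 m² is 1 L, so volume = 10.9 × 73.6 = 802.24 L = 0.8022 m³.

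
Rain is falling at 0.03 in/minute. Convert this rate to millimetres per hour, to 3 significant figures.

0.03 in/minute × 25.4 mm/in × 60 minute/hour = 45.7 mm/hour.

45.7 mm/hour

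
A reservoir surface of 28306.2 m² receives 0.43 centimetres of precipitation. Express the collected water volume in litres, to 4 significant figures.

Depth: 0.43 cm × 10 = 4.3 mm.
1 mm over 1 m² is 1 L, so volume = 4.3 × 28306.2 = 121716.66 L ≈ 121700 L.

121700 litres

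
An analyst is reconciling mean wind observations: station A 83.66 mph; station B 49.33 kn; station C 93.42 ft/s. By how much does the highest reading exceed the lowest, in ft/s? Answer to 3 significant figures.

station A: 83.66 mph = 122.701 ft/s.
station B: 49.33 kt = 83.260 ft/s.
Spread: 122.701 − 83.260 = 39.4 ft/s.

39.4 ft/s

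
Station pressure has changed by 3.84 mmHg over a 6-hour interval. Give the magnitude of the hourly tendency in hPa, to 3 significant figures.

0.853 hPa per hour

3.84 mmHg / 6 h × 1.33322 hPa/mmHg = 0.853 hPa/h.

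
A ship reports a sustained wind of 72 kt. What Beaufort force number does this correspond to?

Beaufort force 12

72 kt lies in the Beaufort 12 band (hurricane force, ≥64 kt).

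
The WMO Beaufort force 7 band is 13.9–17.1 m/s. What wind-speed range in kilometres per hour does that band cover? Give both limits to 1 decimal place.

50.0 to 61.6 km/h

13.9–17.1 m/s × 3.6 = 50.0–61.6 km/h.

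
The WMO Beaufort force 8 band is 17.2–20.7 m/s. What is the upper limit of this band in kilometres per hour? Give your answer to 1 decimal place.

74.5 km/h

17.2–20.7 m/s × 3.6 = 61.9–74.5 km/h.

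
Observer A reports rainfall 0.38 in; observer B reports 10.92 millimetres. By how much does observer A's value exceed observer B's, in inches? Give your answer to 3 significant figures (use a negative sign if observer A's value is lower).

-0.0499 in

observer B: 10.92 mm = 0.429921 in.
Difference: 0.380000 − 0.429921 = -0.0499 in.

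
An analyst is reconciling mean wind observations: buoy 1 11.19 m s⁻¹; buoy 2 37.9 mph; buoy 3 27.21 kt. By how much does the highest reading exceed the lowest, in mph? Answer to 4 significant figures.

12.87 mph

buoy 1: 11.19 m/s = 25.0313 mph.
buoy 3: 27.21 kt = 31.3127 mph.
Spread: 37.9000 − 25.0313 = 12.87 mph.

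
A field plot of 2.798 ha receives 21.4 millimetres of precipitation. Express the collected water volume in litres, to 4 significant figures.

Area: 2.798 ha = 27980 m².
1 mm over 1 m² is 1 L, so volume = 21.4 × 27980 = 598772 L ≈ 598800 L.

598800 litres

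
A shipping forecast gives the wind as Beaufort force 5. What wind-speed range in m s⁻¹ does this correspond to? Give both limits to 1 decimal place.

8.0 to 10.7 m/s

Beaufort 5 (fresh breeze) spans 8.0–10.7 m/s.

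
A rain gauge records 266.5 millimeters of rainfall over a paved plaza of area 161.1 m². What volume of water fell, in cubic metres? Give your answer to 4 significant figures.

1 mm over 1 m² is 1 L, so volume = 266.5 × 161.1 = 42933.15 L = 42.93 m³.

42.93 cubic metres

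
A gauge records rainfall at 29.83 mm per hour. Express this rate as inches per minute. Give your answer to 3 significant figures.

0.0196 in/minute

29.83 mm/hour × 0.0393701 in/mm × 0.0166667 hour/minute = 0.0196 in/minute.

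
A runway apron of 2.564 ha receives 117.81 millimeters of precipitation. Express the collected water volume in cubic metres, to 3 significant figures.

3020 cubic metres

Area: 2.564 ha = 25640 m².
1 mm over 1 m² is 1 L, so volume = 117.81 × 25640 = 3020648.4 L = 3020 m³.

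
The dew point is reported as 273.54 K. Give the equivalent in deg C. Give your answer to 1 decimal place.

°C = 273.54 − 273.15 = 0.4 °C.

0.4 °C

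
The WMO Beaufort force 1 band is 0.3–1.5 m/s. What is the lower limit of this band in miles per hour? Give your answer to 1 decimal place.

0.3–1.5 m/s × 2.237 = 0.7–3.4 mph.

0.7 mph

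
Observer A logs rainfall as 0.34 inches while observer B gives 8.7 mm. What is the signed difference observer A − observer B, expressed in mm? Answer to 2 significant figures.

observer A: 0.34 in = 8.63600 mm.
Difference: 8.63600 − 8.70000 = -0.064 mm.

-0.064 mm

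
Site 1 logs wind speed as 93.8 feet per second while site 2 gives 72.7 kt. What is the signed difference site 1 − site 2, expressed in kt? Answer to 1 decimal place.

-17.1 kt

site 1: 93.8 ft/s = 55.575 kt.
Difference: 55.575 − 72.700 = -17.1 kt.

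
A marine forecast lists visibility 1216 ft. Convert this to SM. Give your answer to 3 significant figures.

0.230 SM

1 ft = 0.000189394 SM, so 1216 × 0.000189394 = 0.230 SM.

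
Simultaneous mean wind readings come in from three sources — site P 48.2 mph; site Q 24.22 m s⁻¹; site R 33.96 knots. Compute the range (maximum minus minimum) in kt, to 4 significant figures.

site P: 48.2 mph = 41.8847 kt.
site Q: 24.22 m/s = 47.0799 kt.
Spread: 47.0799 − 33.9600 = 13.12 kt.

13.12 kt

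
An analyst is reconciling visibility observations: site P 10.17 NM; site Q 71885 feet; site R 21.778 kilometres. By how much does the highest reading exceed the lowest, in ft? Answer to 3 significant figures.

10100 ft

site P: 10.17 nmi = 61794.09 ft.
site R: 21.778 km = 71450.13 ft.
Spread: 71885.00 − 61794.09 = 10100 ft.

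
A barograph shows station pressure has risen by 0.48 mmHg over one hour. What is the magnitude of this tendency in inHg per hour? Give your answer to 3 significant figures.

0.48 mmHg / 1 h × 0.0393701 inHg/mmHg = 0.0189 inHg/h.

0.0189 inHg per hour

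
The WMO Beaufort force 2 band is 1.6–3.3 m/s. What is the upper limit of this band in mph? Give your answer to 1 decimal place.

7.4 mph

1.6–3.3 m/s × 2.237 = 3.6–7.4 mph.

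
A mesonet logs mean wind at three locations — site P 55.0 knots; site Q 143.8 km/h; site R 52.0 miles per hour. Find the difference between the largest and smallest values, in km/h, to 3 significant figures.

60.1 km/h

site P: 55.0 kt = 101.860 km/h.
site R: 52.0 mph = 83.686 km/h.
Spread: 143.800 − 83.686 = 60.1 km/h.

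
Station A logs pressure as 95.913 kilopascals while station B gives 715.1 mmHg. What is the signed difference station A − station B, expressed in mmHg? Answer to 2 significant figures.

station A: 95.913 kPa = 719.407 mmHg.
Difference: 719.407 − 715.100 = 4.3 mmHg.

4.3 mmHg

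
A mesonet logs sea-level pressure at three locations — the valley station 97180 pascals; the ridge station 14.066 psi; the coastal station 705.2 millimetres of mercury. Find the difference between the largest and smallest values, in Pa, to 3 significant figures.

the ridge station: 14.066 psi = 96981.66 Pa.
the coastal station: 705.2 mmHg = 94018.95 Pa.
Spread: 97180.00 − 94018.95 = 3160 Pa.

3160 Pa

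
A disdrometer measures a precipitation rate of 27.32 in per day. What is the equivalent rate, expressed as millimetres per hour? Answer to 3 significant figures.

28.9 mm/hour

27.32 in/day × 25.4 mm/in × 0.0416667 day/hour = 28.9 mm/hour.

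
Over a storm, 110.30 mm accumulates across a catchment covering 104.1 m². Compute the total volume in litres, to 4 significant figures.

1 mm over 1 m² is 1 L, so volume = 110.3 × 104.1 = 11482.23 L ≈ 11480 L.

11480 litres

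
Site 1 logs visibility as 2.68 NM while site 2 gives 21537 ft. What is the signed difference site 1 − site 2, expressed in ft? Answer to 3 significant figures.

site 1: 2.68 nmi = 16283.99 ft.
Difference: 16283.99 − 21537.00 = -5250 ft.

-5250 ft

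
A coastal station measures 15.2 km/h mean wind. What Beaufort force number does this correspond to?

Beaufort force 3

15.2 km/h = 4.2 m/s, which is Beaufort 3 (gentle breeze, 3.4–5.4 m/s).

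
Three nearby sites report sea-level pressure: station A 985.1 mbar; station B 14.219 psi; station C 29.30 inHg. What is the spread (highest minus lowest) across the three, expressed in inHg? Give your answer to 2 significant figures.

station A: 985.1 mb = 29.0900 inHg.
station B: 14.219 psi = 28.9502 inHg.
Spread: 29.3000 − 28.9502 = 0.35 inHg.

0.35 inHg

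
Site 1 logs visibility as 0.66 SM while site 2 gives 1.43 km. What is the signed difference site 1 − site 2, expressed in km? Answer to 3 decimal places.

-0.368 km

site 1: 0.66 SM = 1.06217 km.
Difference: 1.06217 − 1.43000 = -0.368 km.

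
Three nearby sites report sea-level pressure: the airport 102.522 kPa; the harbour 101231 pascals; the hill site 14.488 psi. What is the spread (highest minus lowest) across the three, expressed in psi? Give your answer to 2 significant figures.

the airport: 102.522 kPa = 14.8696 psi.
the harbour: 101231 Pa = 14.6823 psi.
Spread: 14.8696 − 14.4880 = 0.38 psi.

0.38 psi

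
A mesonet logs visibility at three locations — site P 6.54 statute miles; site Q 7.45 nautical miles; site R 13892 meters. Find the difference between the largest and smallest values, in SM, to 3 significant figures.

site Q: 7.45 nmi = 8.5733 SM.
site R: 13892 m = 8.6321 SM.
Spread: 8.6321 − 6.5400 = 2.09 SM.

2.09 SM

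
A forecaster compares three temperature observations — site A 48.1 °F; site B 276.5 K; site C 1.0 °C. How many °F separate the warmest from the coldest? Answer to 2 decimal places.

14.30 °F

site A: 48.1 °F = 8.944 °C.
site B: 276.5 K = 3.350 °C.
Spread: 8.944 − 1.000 = 7.944 °C = 14.30 °F.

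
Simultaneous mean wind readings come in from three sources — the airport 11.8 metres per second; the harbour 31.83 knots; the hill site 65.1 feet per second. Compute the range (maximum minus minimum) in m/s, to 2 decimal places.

8.04 m/s

the harbour: 31.83 kt = 16.3748 m/s.
the hill site: 65.1 ft/s = 19.8425 m/s.
Spread: 19.8425 − 11.8000 = 8.04 m/s.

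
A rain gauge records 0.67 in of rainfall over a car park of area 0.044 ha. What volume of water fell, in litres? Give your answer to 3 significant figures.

Depth: 0.67 in × 25.4 = 17.018 mm.
Area: 0.044 ha = 440 m².
1 mm over 1 m² is 1 L, so volume = 17.018 × 440 = 7487.92 L ≈ 7490 L.

7490 litres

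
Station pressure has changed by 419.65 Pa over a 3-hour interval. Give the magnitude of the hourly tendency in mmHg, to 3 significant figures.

1.05 mmHg per hour

419.65 Pa / 3 h × 0.00750062 mmHg/Pa = 1.05 mmHg/h.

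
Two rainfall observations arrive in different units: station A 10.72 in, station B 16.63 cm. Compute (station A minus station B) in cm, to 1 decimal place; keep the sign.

10.6 cm

station A: 10.72 in = 27.229 cm.
Difference: 27.229 − 16.630 = 10.6 cm.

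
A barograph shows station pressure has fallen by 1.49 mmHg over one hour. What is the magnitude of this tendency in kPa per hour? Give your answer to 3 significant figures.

1.49 mmHg / 1 h × 0.133322 kPa/mmHg = 0.199 kPa/h.

0.199 kPa per hour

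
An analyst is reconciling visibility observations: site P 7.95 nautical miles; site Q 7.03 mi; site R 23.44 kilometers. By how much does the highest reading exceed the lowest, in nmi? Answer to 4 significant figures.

site Q: 7.03 SM = 6.10890 nmi.
site R: 23.44 km = 12.65659 nmi.
Spread: 12.65659 − 6.10890 = 6.548 nmi.

6.548 nmi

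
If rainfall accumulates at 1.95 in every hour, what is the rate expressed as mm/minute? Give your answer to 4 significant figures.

1.95 in/hour × 25.4 mm/in × 0.0166667 hour/minute = 0.8255 mm/minute.

0.8255 mm/minute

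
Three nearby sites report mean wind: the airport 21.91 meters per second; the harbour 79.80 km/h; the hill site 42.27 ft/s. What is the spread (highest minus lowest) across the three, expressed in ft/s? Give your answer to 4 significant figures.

30.46 ft/s

the airport: 21.91 m/s = 71.8832 ft/s.
the harbour: 79.80 km/h = 72.7253 ft/s.
Spread: 72.7253 − 42.2700 = 30.46 ft/s.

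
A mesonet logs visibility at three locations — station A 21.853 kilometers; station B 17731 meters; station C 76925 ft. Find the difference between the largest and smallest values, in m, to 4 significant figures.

5716 m

station A: 21.853 km = 21853.00 m.
station C: 76925 ft = 23446.74 m.
Spread: 23446.74 − 17731.00 = 5716 m.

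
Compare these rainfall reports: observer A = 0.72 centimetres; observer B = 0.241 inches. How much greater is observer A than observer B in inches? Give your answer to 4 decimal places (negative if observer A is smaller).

0.0425 in

observer A: 0.72 cm = 0.283465 in.
Difference: 0.283465 − 0.241000 = 0.0425 in.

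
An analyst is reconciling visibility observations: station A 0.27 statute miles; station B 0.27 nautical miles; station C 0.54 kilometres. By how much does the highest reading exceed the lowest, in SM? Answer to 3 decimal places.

0.066 SM

station B: 0.27 nmi = 0.31071 SM.
station C: 0.54 km = 0.33554 SM.
Spread: 0.33554 − 0.27000 = 0.066 SM.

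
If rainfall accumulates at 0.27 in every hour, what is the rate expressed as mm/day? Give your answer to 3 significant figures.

0.27 in/hour × 25.4 mm/in × 24 hour/day = 165 mm/day.

165 mm/day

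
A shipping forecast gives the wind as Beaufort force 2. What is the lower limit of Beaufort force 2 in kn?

Beaufort 2 (light breeze) spans 4–6 knots.

4 kt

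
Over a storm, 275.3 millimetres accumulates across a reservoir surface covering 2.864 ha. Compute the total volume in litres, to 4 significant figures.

Area: 2.864 ha = 28640 m².
1 mm over 1 m² is 1 L, so volume = 275.3 × 28640 = 7884592 L ≈ 7885000 L.

7885000 litres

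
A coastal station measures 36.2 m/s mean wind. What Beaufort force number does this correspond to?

36.2 m/s lies in the Beaufort 12 band (hurricane force, ≥32.7 m/s).

Beaufort force 12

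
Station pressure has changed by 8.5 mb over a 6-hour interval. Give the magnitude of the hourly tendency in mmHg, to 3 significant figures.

1.06 mmHg per hour

8.5 mb / 6 h × 0.750062 mmHg/mb = 1.06 mmHg/h.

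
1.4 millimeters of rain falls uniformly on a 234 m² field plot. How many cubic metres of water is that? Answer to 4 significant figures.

0.3276 cubic metres

1 mm over 1 m² is 1 L, so volume = 1.4 × 234 = 327.6 L = 0.3276 m³.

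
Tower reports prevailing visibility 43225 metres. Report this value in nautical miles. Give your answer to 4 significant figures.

23.34 nmi

1 m = 0.000539957 nmi, so 43225 × 0.000539957 = 23.34 nmi.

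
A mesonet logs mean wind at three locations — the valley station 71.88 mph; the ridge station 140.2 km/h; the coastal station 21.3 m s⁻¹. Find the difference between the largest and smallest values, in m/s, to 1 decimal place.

the valley station: 71.88 mph = 32.133 m/s.
the ridge station: 140.2 km/h = 38.944 m/s.
Spread: 38.944 − 21.300 = 17.6 m/s.

17.6 m/s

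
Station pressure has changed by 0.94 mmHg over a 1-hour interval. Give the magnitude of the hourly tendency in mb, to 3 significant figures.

1.25 mb per hour

0.94 mmHg / 1 h × 1.33322 mb/mmHg = 1.25 mb/h.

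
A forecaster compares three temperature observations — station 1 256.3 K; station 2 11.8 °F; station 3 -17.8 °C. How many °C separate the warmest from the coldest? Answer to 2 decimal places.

station 1: 256.3 K = -16.850 °C.
station 2: 11.8 °F = -11.222 °C.
Spread: (-11.222) − (-17.800) = 6.578 °C.

6.58 °C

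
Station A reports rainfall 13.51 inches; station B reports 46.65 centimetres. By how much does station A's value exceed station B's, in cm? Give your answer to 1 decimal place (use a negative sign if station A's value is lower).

-12.3 cm

station A: 13.51 in = 34.315 cm.
Difference: 34.315 − 46.650 = -12.3 cm.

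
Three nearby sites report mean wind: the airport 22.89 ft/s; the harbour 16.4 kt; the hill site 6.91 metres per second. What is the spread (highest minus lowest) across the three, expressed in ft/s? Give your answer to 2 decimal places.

5.01 ft/s

the harbour: 16.4 kt = 27.6801 ft/s.
the hill site: 6.91 m/s = 22.6706 ft/s.
Spread: 27.6801 − 22.6706 = 5.01 ft/s.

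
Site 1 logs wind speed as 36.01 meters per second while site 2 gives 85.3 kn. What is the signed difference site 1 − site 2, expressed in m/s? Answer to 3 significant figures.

-7.87 m/s

site 2: 85.3 kt = 43.8821 m/s.
Difference: 36.0100 − 43.8821 = -7.87 m/s.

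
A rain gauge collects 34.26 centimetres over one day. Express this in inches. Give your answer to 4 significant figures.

13.49 in

1 cm = 0.393701 in, so 34.26 × 0.393701 = 13.49 in.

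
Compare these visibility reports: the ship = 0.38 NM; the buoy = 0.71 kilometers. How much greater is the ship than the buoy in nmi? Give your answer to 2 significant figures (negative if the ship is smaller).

-0.0034 nmi

the buoy: 0.71 km = 0.383369 nmi.
Difference: 0.380000 − 0.383369 = -0.0034 nmi.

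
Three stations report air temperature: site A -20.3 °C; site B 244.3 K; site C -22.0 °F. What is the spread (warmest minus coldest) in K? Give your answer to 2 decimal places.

9.70 K

site B: 244.3 K = -28.850 °C.
site C: -22.0 °F = -30.000 °C.
Spread: (-20.300) − (-30.000) = 9.700 °C.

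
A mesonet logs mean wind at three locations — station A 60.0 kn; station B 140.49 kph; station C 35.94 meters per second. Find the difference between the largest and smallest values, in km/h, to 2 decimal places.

29.37 km/h

station A: 60.0 kt = 111.1200 km/h.
station C: 35.94 m/s = 129.3840 km/h.
Spread: 140.4900 − 111.1200 = 29.37 km/h.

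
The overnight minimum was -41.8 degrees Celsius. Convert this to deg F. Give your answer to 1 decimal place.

-43.2 °F

°F = °C × 9/5 + 32 = -41.8 × 1.8 + 32 = -43.2 °F.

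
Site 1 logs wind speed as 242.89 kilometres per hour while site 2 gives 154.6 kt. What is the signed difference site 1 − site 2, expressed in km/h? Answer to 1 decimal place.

-43.4 km/h

site 2: 154.6 kt = 286.319 km/h.
Difference: 242.890 − 286.319 = -43.4 km/h.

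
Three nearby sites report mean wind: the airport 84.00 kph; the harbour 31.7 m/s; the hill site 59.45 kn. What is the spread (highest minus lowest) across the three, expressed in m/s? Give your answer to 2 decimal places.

8.37 m/s

the airport: 84.00 km/h = 23.3333 m/s.
the hill site: 59.45 kt = 30.5837 m/s.
Spread: 31.7000 − 23.3333 = 8.37 m/s.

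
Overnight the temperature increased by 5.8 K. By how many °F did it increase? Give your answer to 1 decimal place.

10.4 °F

Converting a difference, only the 9/5 scale factor applies: Δ°F = 5.8 × 1.8 = 10.4 °F.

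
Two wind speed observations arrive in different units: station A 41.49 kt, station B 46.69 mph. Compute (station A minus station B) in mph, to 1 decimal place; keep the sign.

1.1 mph

station A: 41.49 kt = 47.746 mph.
Difference: 47.746 − 46.690 = 1.1 mph.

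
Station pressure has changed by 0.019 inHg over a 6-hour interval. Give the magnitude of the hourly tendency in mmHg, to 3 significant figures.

0.019 inHg / 6 h × 25.4 mmHg/inHg = 0.0804 mmHg/h.

0.0804 mmHg per hour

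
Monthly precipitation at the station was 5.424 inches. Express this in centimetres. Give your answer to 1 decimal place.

1 in = 2.54 cm, so 5.424 × 2.54 = 13.8 cm.

13.8 cm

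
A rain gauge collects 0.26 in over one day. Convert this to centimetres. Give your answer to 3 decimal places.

1 in = 2.54 cm, so 0.26 × 2.54 = 0.660 cm.

0.660 cm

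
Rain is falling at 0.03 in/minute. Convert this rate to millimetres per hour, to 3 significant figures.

45.7 mm/hour

0.03 in/minute × 25.4 mm/in × 60 minute/hour = 45.7 mm/hour.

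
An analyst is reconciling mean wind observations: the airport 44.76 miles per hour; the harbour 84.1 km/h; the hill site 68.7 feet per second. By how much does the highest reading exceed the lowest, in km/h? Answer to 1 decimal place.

12.1 km/h

the airport: 44.76 mph = 72.034 km/h.
the hill site: 68.7 ft/s = 75.383 km/h.
Spread: 84.100 − 72.034 = 12.1 km/h.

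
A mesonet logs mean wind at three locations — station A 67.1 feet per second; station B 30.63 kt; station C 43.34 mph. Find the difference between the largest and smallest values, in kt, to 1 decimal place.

station A: 67.1 ft/s = 39.756 kt.
station C: 43.34 mph = 37.661 kt.
Spread: 39.756 − 30.630 = 9.1 kt.

9.1 kt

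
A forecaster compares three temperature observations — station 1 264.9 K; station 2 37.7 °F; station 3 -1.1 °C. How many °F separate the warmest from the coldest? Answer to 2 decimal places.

station 1: 264.9 K = -8.250 °C.
station 2: 37.7 °F = 3.167 °C.
Spread: 3.167 − (-8.250) = 11.417 °C = 20.55 °F.

20.55 °F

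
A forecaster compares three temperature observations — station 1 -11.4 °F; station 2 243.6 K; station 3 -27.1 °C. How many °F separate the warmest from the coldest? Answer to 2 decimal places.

station 1: -11.4 °F = -24.111 °C.
station 2: 243.6 K = -29.550 °C.
Spread: (-24.111) − (-29.550) = 5.439 °C = 9.79 °F.

9.79 °F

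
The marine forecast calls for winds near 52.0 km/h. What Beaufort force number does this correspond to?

Beaufort force 7

52.0 km/h = 14.4 m/s, which is Beaufort 7 (near gale, 13.9–17.1 m/s).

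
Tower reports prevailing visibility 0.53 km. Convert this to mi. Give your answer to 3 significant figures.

1 km = 0.621371 SM, so 0.53 × 0.621371 = 0.329 SM.

0.329 SM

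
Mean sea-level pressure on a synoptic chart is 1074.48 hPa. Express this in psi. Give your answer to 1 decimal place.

1 hPa = 0.0145038 psi, so 1074.48 × 0.0145038 = 15.6 psi.

15.6 psi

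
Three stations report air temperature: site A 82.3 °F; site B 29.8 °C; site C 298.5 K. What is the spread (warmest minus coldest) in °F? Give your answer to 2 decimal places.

8.01 °F

site A: 82.3 °F = 27.944 °C.
site C: 298.5 K = 25.350 °C.
Spread: 29.800 − 25.350 = 4.450 °C = 8.01 °F.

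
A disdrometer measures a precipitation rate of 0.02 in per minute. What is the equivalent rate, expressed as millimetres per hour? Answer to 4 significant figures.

30.48 mm/hour

0.02 in/minute × 25.4 mm/in × 60 minute/hour = 30.48 mm/hour.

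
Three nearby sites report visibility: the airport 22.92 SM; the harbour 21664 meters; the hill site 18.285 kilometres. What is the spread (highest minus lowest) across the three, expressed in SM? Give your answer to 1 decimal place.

the harbour: 21664 m = 13.461 SM.
the hill site: 18.285 km = 11.362 SM.
Spread: 22.920 − 11.362 = 11.6 SM.

11.6 SM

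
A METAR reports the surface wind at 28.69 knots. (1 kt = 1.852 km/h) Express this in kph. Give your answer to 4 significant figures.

1 kt = 1.852 km/h, so 28.69 × 1.852 = 53.13 km/h.

53.13 km/h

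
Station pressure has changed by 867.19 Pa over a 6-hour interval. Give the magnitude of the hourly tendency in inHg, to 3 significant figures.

867.19 Pa / 6 h × 0.0002953 inHg/Pa = 0.0427 inHg/h.

0.0427 inHg per hour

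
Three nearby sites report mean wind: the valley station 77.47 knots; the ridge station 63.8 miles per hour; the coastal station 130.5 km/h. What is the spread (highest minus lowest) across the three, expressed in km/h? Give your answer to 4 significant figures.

the valley station: 77.47 kt = 143.4744 km/h.
the ridge station: 63.8 mph = 102.6761 km/h.
Spread: 143.4744 − 102.6761 = 40.80 km/h.

40.80 km/h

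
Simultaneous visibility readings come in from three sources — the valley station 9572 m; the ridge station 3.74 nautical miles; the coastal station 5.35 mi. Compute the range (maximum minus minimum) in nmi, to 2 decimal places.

1.43 nmi

the valley station: 9572 m = 5.1685 nmi.
the coastal station: 5.35 SM = 4.6490 nmi.
Spread: 5.1685 − 3.7400 = 1.43 nmi.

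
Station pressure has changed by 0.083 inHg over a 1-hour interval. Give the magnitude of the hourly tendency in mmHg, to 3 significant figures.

0.083 inHg / 1 h × 25.4 mmHg/inHg = 2.11 mmHg/h.

2.11 mmHg per hour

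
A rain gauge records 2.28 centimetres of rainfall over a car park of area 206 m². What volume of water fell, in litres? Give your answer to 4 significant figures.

Depth: 2.28 cm × 10 = 22.8 mm.
1 mm over 1 m² is 1 L, so volume = 22.8 × 206 = 4696.8 L ≈ 4697 L.

4697 litres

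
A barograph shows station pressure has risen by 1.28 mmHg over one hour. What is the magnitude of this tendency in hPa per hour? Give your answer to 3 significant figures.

1.71 hPa per hour

1.28 mmHg / 1 h × 1.33322 hPa/mmHg = 1.71 hPa/h.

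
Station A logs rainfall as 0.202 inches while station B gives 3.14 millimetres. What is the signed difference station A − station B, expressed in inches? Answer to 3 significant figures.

station B: 3.14 mm = 0.123622 in.
Difference: 0.202000 − 0.123622 = 0.0784 in.

0.0784 in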